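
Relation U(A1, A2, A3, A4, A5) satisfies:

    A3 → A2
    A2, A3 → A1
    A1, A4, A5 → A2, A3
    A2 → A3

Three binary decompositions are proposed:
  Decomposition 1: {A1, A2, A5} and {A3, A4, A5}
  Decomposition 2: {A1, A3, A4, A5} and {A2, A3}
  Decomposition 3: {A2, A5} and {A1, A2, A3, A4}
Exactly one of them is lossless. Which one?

Decomposition 1: common = {A5}, closure = {A5} → lossy.
Decomposition 2: common = {A3}, closure = {A1, A2, A3} → lossless.
Decomposition 3: common = {A2}, closure = {A1, A2, A3} → lossy.

Decomposition 2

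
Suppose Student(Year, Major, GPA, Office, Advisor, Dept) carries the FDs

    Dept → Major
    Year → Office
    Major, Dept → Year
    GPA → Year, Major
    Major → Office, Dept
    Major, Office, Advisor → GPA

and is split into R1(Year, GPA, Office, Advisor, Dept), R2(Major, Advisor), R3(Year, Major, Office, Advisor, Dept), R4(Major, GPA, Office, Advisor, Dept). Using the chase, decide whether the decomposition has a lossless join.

Yes

Chase test. Columns are Year, Major, GPA, Office, Advisor, Dept; row i has aⱼ where attribute j ∈ Ri, else bᵢⱼ.
Initial tableau (one row per fragment):
  row 1: a1 b12 a3 a4 a5 a6
  row 2: b21 a2 b23 b24 a5 b26
  row 3: a1 a2 b33 a4 a5 a6
  row 4: b41 a2 a3 a4 a5 a6
Rows 1 and 3 agree on Dept; apply Dept→Major and equate their Major entries.
Rows 1 and 4 agree on Major, Dept; apply Major, Dept→Year and equate their Year entries.
Rows 1 and 2 agree on Major; apply Major→Office, Dept and equate their Office, Dept entries.
Rows 1 and 2 agree on Major, Office, Advisor; apply Major, Office, Advisor→GPA and equate their GPA entries.
Rows 1 and 3 agree on Major, Office, Advisor; apply Major, Office, Advisor→GPA and equate their GPA entries.
Rows 1 and 2 agree on Major, Dept; apply Major, Dept→Year and equate their Year entries.
Row 1 is now all distinguished symbols — the join is lossless.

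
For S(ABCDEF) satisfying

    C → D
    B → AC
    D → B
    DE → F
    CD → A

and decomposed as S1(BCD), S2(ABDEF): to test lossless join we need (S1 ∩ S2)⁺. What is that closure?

S1 ∩ S2 = {BD}.
B → AC applies, adding AC
Closure: {ABCD}.

ABCD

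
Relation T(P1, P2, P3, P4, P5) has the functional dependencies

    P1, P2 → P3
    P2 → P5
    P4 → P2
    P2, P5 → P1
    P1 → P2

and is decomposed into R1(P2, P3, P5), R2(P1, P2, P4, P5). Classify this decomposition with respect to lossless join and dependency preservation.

Lossless test: (P2, P5)⁺ = {P1, P2, P3, P5}, which contains all of one fragment — lossless.
Dependency preservation: P1, P2 → P3 is not contained in any single fragment, but the restricted closure of its left-hand side across the fragments still reaches the right-hand side; the remaining FDs each lie inside some fragment. All dependencies are preserved.

lossless and dependency-preserving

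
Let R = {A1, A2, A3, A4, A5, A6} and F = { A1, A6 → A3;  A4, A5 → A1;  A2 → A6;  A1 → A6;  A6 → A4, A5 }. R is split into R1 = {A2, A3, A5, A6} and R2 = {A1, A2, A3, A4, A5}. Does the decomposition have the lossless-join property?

Yes

Common attributes: R1 ∩ R2 = {A2, A3, A5}.
Closure of {A2, A3, A5}: A2 → A6 applies, adding A6; A6 → A4, A5 applies, adding A4; A4, A5 → A1 applies, adding A1. So (A2, A3, A5)⁺ = {A1, A2, A3, A4, A5, A6}.
This closure contains every attribute of R1, so R1 ∩ R2 → R1. The join is lossless.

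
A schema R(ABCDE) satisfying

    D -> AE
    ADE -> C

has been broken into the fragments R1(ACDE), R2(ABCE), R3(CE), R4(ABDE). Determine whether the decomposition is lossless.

Chase test. Columns are ABCDE; row i has aⱼ where attribute j ∈ Ri, else bᵢⱼ.
Initial tableau (one row per fragment):
  row 1: a1 b12 a3 a4 a5
  row 2: a1 a2 a3 b24 a5
  row 3: b31 b32 a3 b34 a5
  row 4: a1 a2 b43 a4 a5
Rows 1 and 4 agree on ADE; apply ADE→C and equate their C entries.
Row 4 is now all distinguished symbols — the join is lossless.

Yes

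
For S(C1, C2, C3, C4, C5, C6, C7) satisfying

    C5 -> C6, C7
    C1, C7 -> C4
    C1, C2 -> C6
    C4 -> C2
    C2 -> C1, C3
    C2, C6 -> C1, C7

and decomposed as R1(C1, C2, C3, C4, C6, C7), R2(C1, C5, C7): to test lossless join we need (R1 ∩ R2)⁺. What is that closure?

R1 ∩ R2 = {C1, C7}.
C1, C7 → C4 applies, adding C4
C4 → C2 applies, adding C2
C2 → C1, C3 applies, adding C3
C1, C2 → C6 applies, adding C6
Closure: {C1, C2, C3, C4, C6, C7}.

C1, C2, C3, C4, C6, C7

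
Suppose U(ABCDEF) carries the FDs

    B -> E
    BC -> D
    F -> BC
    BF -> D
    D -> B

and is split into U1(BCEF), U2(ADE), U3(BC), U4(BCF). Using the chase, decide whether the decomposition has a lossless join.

No

Chase test. Columns are ABCDEF; row i has aⱼ where attribute j ∈ Ui, else bᵢⱼ.
Initial tableau (one row per fragment):
  row 1: b11 a2 a3 b14 a5 a6
  row 2: a1 b22 b23 a4 a5 b26
  row 3: b31 a2 a3 b34 b35 b36
  row 4: b41 a2 a3 b44 b45 a6
Rows 1 and 3 agree on B; apply B→E and equate their E entries.
Rows 1 and 4 agree on B; apply B→E and equate their E entries.
Rows 1 and 3 agree on BC; apply BC→D and equate their D entries.
Rows 1 and 4 agree on BC; apply BC→D and equate their D entries.
No row becomes fully distinguished — the join is lossy.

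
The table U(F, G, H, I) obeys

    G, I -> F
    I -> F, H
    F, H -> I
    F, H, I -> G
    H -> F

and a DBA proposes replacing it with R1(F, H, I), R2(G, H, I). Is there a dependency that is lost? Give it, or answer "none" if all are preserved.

none

G, I → F: restricted closure across fragments reaches F.
I → F, H lies within R1.
F, H → I lies within R1.
F, H, I → G: restricted closure across fragments reaches G.
H → F lies within R1.
Every dependency is enforceable on the fragments, so the decomposition is dependency-preserving.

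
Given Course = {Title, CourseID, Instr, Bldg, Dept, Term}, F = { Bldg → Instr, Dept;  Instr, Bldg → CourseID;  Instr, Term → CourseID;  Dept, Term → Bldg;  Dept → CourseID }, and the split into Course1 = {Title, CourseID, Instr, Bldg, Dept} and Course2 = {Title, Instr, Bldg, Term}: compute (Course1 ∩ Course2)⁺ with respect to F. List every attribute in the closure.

Title, CourseID, Instr, Bldg, Dept

Course1 ∩ Course2 = {Title, Instr, Bldg}.
Bldg → Instr, Dept applies, adding Dept
Instr, Bldg → CourseID applies, adding CourseID
Closure: {Title, CourseID, Instr, Bldg, Dept}.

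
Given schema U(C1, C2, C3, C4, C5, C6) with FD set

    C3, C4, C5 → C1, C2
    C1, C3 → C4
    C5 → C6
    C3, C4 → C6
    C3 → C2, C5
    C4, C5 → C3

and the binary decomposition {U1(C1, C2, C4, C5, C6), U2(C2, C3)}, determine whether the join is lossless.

Common attributes: U1 ∩ U2 = {C2}.
No dependency enlarges {C2}, so (C2)⁺ = {C2}.
The closure contains neither all of U1 = {C1, C2, C4, C5, C6} nor all of U2 = {C2, C3}, so the common attributes are not a superkey of either fragment. The join is lossy.

No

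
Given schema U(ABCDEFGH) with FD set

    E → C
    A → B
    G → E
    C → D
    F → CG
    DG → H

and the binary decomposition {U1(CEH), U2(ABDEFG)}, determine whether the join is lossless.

Common attributes: U1 ∩ U2 = {E}.
Closure of {E}: E → C applies, adding C; C → D applies, adding D. So (E)⁺ = {CDE}.
The closure contains neither all of U1 = {CEH} nor all of U2 = {ABDEFG}, so the common attributes are not a superkey of either fragment. The join is lossy.

No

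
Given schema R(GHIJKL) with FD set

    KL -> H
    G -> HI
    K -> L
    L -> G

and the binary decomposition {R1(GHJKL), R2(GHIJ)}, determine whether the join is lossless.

Common attributes: R1 ∩ R2 = {GHJ}.
Closure of {GHJ}: G → HI applies, adding I. So (GHJ)⁺ = {GHIJ}.
This closure contains every attribute of R2, so R1 ∩ R2 → R2. The join is lossless.

Yes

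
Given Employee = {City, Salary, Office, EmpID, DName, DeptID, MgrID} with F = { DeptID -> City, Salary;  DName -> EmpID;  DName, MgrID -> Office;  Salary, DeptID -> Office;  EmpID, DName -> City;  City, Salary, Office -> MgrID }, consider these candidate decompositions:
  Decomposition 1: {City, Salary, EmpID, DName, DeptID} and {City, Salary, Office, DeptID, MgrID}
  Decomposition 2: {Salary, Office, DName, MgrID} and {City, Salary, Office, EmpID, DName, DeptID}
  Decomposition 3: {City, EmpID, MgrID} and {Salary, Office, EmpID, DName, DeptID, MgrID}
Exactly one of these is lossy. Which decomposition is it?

Decomposition 3

Decomposition 1: common = {City, Salary, DeptID}, closure = {City, Salary, Office, DeptID, MgrID} → lossless.
Decomposition 2: common = {Salary, Office, DName}, closure = {City, Salary, Office, EmpID, DName, MgrID} → lossless.
Decomposition 3: common = {EmpID, MgrID}, closure = {EmpID, MgrID} → lossy.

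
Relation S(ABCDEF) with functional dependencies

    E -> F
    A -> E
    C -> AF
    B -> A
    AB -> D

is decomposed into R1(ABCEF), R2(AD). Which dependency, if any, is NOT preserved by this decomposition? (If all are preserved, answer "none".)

Check AB → D: no single fragment contains all of {ABD}, and the restricted closure of {AB} across the fragments never reaches {D}.
E → F is preserved.
A → E is preserved.
C → AF is preserved.
B → A is preserved.

AB -> D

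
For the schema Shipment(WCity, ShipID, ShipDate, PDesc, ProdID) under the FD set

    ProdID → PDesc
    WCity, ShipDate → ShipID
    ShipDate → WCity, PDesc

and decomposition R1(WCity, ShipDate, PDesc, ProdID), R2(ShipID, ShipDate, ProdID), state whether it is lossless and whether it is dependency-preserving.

Lossless test: (ShipDate, ProdID)⁺ = {WCity, ShipID, ShipDate, PDesc, ProdID}, which contains all of one fragment — lossless.
Dependency preservation: WCity, ShipDate → ShipID is not contained in any single fragment, but the restricted closure of its left-hand side across the fragments still reaches the right-hand side; the remaining FDs each lie inside some fragment. All dependencies are preserved.

lossless and dependency-preserving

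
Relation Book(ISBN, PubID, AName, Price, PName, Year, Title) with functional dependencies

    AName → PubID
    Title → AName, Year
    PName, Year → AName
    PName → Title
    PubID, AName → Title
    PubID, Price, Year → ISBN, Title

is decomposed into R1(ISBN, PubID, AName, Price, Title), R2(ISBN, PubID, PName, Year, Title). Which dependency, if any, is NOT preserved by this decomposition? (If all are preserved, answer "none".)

Check PubID, Price, Year → ISBN, Title: no single fragment contains all of {ISBN, PubID, Price, Year, Title}, and the restricted closure of {PubID, Price, Year} across the fragments never reaches {ISBN, Title}.
AName → PubID is preserved.
Title → AName, Year is preserved.
PName, Year → AName is preserved.
PName → Title is preserved.
PubID, AName → Title is preserved.

PubID, Price, Year → ISBN, Title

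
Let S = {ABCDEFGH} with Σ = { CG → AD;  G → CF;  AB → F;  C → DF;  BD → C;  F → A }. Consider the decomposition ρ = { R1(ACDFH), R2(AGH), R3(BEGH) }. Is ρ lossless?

Chase test. Columns are ABCDEFGH; row i has aⱼ where attribute j ∈ Ri, else bᵢⱼ.
Initial tableau (one row per fragment):
  row 1: a1 b12 a3 a4 b15 a6 b17 a8
  row 2: a1 b22 b23 b24 b25 b26 a7 a8
  row 3: b31 a2 b33 b34 a5 b36 a7 a8
Rows 2 and 3 agree on G; apply G→CF and equate their CF entries.
Rows 2 and 3 agree on C; apply C→DF and equate their DF entries.
Rows 2 and 3 agree on F; apply F→A and equate their A entries.
No row becomes fully distinguished — the join is lossy.

No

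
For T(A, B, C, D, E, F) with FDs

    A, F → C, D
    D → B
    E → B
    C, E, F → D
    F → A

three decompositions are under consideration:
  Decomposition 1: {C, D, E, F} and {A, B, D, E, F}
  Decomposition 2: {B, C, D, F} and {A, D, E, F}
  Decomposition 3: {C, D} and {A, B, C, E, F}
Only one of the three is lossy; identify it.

Decomposition 3

Decomposition 1: common = {D, E, F}, closure = {A, B, C, D, E, F} → lossless.
Decomposition 2: common = {D, F}, closure = {A, B, C, D, F} → lossless.
Decomposition 3: common = {C}, closure = {C} → lossy.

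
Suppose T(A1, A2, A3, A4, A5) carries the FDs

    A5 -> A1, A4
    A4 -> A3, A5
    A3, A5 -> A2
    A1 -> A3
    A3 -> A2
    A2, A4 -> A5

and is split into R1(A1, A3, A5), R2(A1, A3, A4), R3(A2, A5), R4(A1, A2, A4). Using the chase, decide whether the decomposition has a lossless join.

Chase test. Columns are A1, A2, A3, A4, A5; row i has aⱼ where attribute j ∈ Ri, else bᵢⱼ.
Initial tableau (one row per fragment):
  row 1: a1 b12 a3 b14 a5
  row 2: a1 b22 a3 a4 b25
  row 3: b31 a2 b33 b34 a5
  row 4: a1 a2 b43 a4 b45
Rows 1 and 3 agree on A5; apply A5→A1, A4 and equate their A1, A4 entries.
Rows 1 and 3 agree on A4; apply A4→A3, A5 and equate their A3, A5 entries.
Rows 2 and 4 agree on A4; apply A4→A3, A5 and equate their A3, A5 entries.
Rows 1 and 3 agree on A3, A5; apply A3, A5→A2 and equate their A2 entries.
Rows 2 and 4 agree on A3, A5; apply A3, A5→A2 and equate their A2 entries.
No row becomes fully distinguished — the join is lossy.

No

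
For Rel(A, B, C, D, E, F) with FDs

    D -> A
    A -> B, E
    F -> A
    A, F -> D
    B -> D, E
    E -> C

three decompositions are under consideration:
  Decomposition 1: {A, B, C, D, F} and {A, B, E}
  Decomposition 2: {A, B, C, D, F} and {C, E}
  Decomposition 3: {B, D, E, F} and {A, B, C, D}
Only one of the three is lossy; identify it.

Decomposition 2

Decomposition 1: common = {A, B}, closure = {A, B, C, D, E} → lossless.
Decomposition 2: common = {C}, closure = {C} → lossy.
Decomposition 3: common = {B, D}, closure = {A, B, C, D, E} → lossless.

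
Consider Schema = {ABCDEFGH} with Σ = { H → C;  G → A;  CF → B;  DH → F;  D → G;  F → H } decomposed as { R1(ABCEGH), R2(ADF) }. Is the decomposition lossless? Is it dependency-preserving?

lossy and not dependency-preserving

Lossless test: (A)⁺ = {A}, which is a superkey of neither fragment — lossy.
Dependency preservation: the restricted closure of {CF} across the fragments never reaches {B}, so CF → B cannot be enforced without a join — not preserved.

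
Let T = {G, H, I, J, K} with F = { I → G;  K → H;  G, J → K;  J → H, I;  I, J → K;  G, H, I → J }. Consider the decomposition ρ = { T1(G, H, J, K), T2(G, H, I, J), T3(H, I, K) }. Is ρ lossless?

Chase test. Columns are G, H, I, J, K; row i has aⱼ where attribute j ∈ Ti, else bᵢⱼ.
Initial tableau (one row per fragment):
  row 1: a1 a2 b13 a4 a5
  row 2: a1 a2 a3 a4 b25
  row 3: b31 a2 a3 b34 a5
Rows 2 and 3 agree on I; apply I→G and equate their G entries.
Rows 1 and 2 agree on G, J; apply G, J→K and equate their K entries.
Rows 1 and 2 agree on J; apply J→H, I and equate their H, I entries.
Rows 1 and 3 agree on G, H, I; apply G, H, I→J and equate their J entries.
Row 1 is now all distinguished symbols — the join is lossless.

Yes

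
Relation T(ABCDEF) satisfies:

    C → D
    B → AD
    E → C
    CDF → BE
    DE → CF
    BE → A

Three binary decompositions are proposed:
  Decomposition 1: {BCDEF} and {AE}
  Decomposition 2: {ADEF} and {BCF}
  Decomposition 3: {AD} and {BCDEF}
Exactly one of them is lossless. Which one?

Decomposition 1

Decomposition 1: common = {E}, closure = {ABCDEF} → lossless.
Decomposition 2: common = {F}, closure = {F} → lossy.
Decomposition 3: common = {D}, closure = {D} → lossy.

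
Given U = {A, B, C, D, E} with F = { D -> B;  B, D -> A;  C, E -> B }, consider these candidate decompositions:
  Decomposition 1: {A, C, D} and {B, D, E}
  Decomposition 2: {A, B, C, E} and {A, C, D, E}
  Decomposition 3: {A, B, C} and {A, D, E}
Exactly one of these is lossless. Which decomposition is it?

Decomposition 1: common = {D}, closure = {A, B, D} → lossy.
Decomposition 2: common = {A, C, E}, closure = {A, B, C, E} → lossless.
Decomposition 3: common = {A}, closure = {A} → lossy.

Decomposition 2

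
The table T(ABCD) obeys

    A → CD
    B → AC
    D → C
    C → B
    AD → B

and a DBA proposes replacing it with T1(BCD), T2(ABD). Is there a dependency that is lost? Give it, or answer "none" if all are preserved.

A → CD: restricted closure across fragments reaches CD.
B → AC: restricted closure across fragments reaches AC.
D → C lies within T1.
C → B lies within T1.
AD → B lies within T2.
Every dependency is enforceable on the fragments, so the decomposition is dependency-preserving.

none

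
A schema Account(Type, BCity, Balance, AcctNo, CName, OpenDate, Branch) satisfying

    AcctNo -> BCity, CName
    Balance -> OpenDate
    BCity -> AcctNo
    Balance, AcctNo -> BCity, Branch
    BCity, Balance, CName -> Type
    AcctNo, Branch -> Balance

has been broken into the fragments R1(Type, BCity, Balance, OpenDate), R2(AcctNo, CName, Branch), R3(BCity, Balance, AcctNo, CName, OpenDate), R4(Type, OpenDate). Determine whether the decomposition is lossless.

Chase test. Columns are Type, BCity, Balance, AcctNo, CName, OpenDate, Branch; row i has aⱼ where attribute j ∈ Ri, else bᵢⱼ.
Initial tableau (one row per fragment):
  row 1: a1 a2 a3 b14 b15 a6 b17
  row 2: b21 b22 b23 a4 a5 b26 a7
  row 3: b31 a2 a3 a4 a5 a6 b37
  row 4: a1 b42 b43 b44 b45 a6 b47
Rows 2 and 3 agree on AcctNo; apply AcctNo→BCity, CName and equate their BCity, CName entries.
Rows 1 and 2 agree on BCity; apply BCity→AcctNo and equate their AcctNo entries.
Rows 1 and 3 agree on Balance, AcctNo; apply Balance, AcctNo→BCity, Branch and equate their BCity, Branch entries.
Rows 1 and 2 agree on AcctNo; apply AcctNo→BCity, CName and equate their BCity, CName entries.
Rows 1 and 3 agree on BCity, Balance, CName; apply BCity, Balance, CName→Type and equate their Type entries.
No row becomes fully distinguished — the join is lossy.

No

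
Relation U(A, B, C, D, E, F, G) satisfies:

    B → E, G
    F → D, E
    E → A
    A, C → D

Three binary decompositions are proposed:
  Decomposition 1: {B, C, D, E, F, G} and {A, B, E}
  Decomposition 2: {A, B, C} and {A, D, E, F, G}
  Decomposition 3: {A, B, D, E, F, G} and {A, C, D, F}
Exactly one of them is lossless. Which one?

Decomposition 1: common = {B, E}, closure = {A, B, E, G} → lossless.
Decomposition 2: common = {A}, closure = {A} → lossy.
Decomposition 3: common = {A, D, F}, closure = {A, D, E, F} → lossy.

Decomposition 1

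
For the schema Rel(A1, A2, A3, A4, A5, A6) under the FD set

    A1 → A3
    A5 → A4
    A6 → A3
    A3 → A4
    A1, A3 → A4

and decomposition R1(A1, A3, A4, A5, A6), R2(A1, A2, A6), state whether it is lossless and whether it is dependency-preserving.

Lossless test: (A1, A6)⁺ = {A1, A3, A4, A6}, which is a superkey of neither fragment — lossy.
Dependency preservation: every FD's attributes lie within a single fragment, so each can be enforced locally — preserved.

lossy but dependency-preserving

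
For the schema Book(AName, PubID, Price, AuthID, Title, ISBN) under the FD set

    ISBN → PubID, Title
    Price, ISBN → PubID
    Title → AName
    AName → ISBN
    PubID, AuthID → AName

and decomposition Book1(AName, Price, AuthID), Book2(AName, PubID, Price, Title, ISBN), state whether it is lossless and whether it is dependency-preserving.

lossless but not dependency-preserving

Lossless test: (AName, Price)⁺ = {AName, PubID, Price, Title, ISBN}, which contains all of one fragment — lossless.
Dependency preservation: the restricted closure of {PubID, AuthID} across the fragments never reaches {AName}, so PubID, AuthID → AName cannot be enforced without a join — not preserved.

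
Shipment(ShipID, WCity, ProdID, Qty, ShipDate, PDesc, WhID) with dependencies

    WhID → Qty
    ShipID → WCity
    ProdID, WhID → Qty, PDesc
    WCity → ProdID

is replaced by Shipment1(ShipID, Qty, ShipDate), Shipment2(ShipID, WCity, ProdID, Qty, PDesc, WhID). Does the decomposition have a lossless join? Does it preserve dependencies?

lossy but dependency-preserving

Lossless test: (ShipID, Qty)⁺ = {ShipID, WCity, ProdID, Qty}, which is a superkey of neither fragment — lossy.
Dependency preservation: every FD's attributes lie within a single fragment, so each can be enforced locally — preserved.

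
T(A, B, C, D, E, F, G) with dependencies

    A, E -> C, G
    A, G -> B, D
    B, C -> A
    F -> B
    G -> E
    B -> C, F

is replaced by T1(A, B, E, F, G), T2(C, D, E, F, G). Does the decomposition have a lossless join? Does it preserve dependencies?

Lossless test: (E, F, G)⁺ = {A, B, C, D, E, F, G}, which contains all of one fragment — lossless.
Dependency preservation: A, E → C, G; A, G → B, D; B, C → A; B → C, F are not contained in any single fragment, but the restricted closure of each left-hand side across the fragments still reaches the right-hand side; the remaining FDs each lie inside some fragment. All dependencies are preserved.

lossless and dependency-preserving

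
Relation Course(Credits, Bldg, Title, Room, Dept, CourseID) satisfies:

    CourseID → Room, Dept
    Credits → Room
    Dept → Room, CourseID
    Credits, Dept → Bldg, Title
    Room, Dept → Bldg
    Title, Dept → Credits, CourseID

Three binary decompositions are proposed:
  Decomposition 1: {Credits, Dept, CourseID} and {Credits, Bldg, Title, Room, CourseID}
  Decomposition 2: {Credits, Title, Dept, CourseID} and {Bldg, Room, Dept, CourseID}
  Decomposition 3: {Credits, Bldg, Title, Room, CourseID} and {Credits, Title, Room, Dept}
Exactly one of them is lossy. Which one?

Decomposition 3

Decomposition 1: common = {Credits, CourseID}, closure = {Credits, Bldg, Title, Room, Dept, CourseID} → lossless.
Decomposition 2: common = {Dept, CourseID}, closure = {Bldg, Room, Dept, CourseID} → lossless.
Decomposition 3: common = {Credits, Title, Room}, closure = {Credits, Title, Room} → lossy.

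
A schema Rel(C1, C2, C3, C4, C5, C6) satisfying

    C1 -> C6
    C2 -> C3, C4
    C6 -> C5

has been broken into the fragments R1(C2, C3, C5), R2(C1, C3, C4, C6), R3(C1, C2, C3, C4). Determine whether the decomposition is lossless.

No

Chase test. Columns are C1, C2, C3, C4, C5, C6; row i has aⱼ where attribute j ∈ Ri, else bᵢⱼ.
Initial tableau (one row per fragment):
  row 1: b11 a2 a3 b14 a5 b16
  row 2: a1 b22 a3 a4 b25 a6
  row 3: a1 a2 a3 a4 b35 b36
Rows 2 and 3 agree on C1; apply C1→C6 and equate their C6 entries.
Rows 1 and 3 agree on C2; apply C2→C3, C4 and equate their C3, C4 entries.
Rows 2 and 3 agree on C6; apply C6→C5 and equate their C5 entries.
No row becomes fully distinguished — the join is lossy.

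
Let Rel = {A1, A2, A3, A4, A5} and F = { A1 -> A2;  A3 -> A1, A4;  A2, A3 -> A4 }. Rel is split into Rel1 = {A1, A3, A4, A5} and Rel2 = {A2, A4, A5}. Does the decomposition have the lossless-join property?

No

Common attributes: Rel1 ∩ Rel2 = {A4, A5}.
No dependency enlarges {A4, A5}, so (A4, A5)⁺ = {A4, A5}.
The closure contains neither all of Rel1 = {A1, A3, A4, A5} nor all of Rel2 = {A2, A4, A5}, so the common attributes are not a superkey of either fragment. The join is lossy.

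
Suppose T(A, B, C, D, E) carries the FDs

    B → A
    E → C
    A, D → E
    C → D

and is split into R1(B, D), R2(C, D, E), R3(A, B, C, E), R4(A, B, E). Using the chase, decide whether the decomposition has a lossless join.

Chase test. Columns are A, B, C, D, E; row i has aⱼ where attribute j ∈ Ri, else bᵢⱼ.
Initial tableau (one row per fragment):
  row 1: b11 a2 b13 a4 b15
  row 2: b21 b22 a3 a4 a5
  row 3: a1 a2 a3 b34 a5
  row 4: a1 a2 b43 b44 a5
Rows 1 and 3 agree on B; apply B→A and equate their A entries.
Rows 2 and 4 agree on E; apply E→C and equate their C entries.
Rows 2 and 3 agree on C; apply C→D and equate their D entries.
Rows 2 and 4 agree on C; apply C→D and equate their D entries.
Rows 1 and 3 agree on A, D; apply A, D→E and equate their E entries.
Rows 1 and 2 agree on E; apply E→C and equate their C entries.
Row 1 is now all distinguished symbols — the join is lossless.

Yes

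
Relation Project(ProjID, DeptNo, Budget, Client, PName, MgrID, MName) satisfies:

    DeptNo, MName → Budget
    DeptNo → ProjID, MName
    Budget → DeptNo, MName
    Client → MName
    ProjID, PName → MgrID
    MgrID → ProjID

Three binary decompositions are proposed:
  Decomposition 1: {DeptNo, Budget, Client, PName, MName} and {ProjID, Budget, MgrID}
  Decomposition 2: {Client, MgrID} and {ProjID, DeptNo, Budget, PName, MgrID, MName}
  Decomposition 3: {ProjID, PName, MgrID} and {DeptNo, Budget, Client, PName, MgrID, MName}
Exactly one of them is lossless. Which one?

Decomposition 3

Decomposition 1: common = {Budget}, closure = {ProjID, DeptNo, Budget, MName} → lossy.
Decomposition 2: common = {MgrID}, closure = {ProjID, MgrID} → lossy.
Decomposition 3: common = {PName, MgrID}, closure = {ProjID, PName, MgrID} → lossless.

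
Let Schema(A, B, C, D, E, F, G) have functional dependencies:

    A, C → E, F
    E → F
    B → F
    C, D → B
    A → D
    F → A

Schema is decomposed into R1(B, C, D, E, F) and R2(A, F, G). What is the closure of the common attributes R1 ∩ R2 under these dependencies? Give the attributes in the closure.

A, D, F

R1 ∩ R2 = {F}.
F → A applies, adding A
A → D applies, adding D
Closure: {A, D, F}.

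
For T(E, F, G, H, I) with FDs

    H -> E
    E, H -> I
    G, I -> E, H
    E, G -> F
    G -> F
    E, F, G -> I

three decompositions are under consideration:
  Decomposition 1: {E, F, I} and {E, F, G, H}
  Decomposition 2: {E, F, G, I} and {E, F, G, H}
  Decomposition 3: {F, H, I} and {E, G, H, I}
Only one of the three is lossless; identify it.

Decomposition 2

Decomposition 1: common = {E, F}, closure = {E, F} → lossy.
Decomposition 2: common = {E, F, G}, closure = {E, F, G, H, I} → lossless.
Decomposition 3: common = {H, I}, closure = {E, H, I} → lossy.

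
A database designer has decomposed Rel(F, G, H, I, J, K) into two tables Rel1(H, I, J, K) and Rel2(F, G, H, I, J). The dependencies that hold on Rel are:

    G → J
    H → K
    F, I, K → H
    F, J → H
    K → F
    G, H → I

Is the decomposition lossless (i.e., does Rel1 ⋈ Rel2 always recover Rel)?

Yes

Common attributes: Rel1 ∩ Rel2 = {H, I, J}.
Closure of {H, I, J}: H → K applies, adding K; K → F applies, adding F. So (H, I, J)⁺ = {F, H, I, J, K}.
This closure contains every attribute of Rel1, so Rel1 ∩ Rel2 → Rel1. The join is lossless.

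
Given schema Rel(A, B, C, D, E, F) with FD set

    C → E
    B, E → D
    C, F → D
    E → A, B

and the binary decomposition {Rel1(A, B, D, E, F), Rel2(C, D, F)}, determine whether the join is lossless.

Common attributes: Rel1 ∩ Rel2 = {D, F}.
No dependency enlarges {D, F}, so (D, F)⁺ = {D, F}.
The closure contains neither all of Rel1 = {A, B, D, E, F} nor all of Rel2 = {C, D, F}, so the common attributes are not a superkey of either fragment. The join is lossy.

No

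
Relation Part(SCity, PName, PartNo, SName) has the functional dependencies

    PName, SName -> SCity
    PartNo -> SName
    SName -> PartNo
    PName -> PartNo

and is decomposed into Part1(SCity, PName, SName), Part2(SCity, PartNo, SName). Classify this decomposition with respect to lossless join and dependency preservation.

lossless and dependency-preserving

Lossless test: (SCity, SName)⁺ = {SCity, PartNo, SName}, which contains all of one fragment — lossless.
Dependency preservation: PName → PartNo is not contained in any single fragment, but the restricted closure of its left-hand side across the fragments still reaches the right-hand side; the remaining FDs each lie inside some fragment. All dependencies are preserved.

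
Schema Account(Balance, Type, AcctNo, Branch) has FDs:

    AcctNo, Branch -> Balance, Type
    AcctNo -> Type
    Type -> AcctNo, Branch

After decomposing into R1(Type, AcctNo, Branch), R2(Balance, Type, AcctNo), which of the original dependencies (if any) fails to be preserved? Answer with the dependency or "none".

AcctNo, Branch → Balance, Type: restricted closure across fragments reaches Balance, Type.
AcctNo → Type lies within R1.
Type → AcctNo, Branch lies within R1.
Every dependency is enforceable on the fragments, so the decomposition is dependency-preserving.

none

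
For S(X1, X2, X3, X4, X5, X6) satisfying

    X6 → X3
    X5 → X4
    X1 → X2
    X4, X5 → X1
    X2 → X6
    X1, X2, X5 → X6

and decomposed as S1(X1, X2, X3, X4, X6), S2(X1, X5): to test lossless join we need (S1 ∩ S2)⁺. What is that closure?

X1, X2, X3, X6

S1 ∩ S2 = {X1}.
X1 → X2 applies, adding X2
X2 → X6 applies, adding X6
X6 → X3 applies, adding X3
Closure: {X1, X2, X3, X6}.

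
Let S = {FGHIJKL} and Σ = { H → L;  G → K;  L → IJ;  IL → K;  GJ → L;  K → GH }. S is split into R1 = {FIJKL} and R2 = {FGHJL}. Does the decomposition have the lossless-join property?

Common attributes: R1 ∩ R2 = {FJL}.
Closure of {FJL}: L → IJ applies, adding I; IL → K applies, adding K; K → GH applies, adding GH. So (FJL)⁺ = {FGHIJKL}.
This closure contains every attribute of R1, so R1 ∩ R2 → R1. The join is lossless.

Yes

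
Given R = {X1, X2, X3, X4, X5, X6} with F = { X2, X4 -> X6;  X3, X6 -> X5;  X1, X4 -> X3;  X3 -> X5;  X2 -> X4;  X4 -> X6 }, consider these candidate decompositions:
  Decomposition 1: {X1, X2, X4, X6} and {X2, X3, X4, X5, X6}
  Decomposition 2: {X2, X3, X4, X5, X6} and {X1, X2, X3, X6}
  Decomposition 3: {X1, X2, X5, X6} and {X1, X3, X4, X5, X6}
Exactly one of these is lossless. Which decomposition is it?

Decomposition 2

Decomposition 1: common = {X2, X4, X6}, closure = {X2, X4, X6} → lossy.
Decomposition 2: common = {X2, X3, X6}, closure = {X2, X3, X4, X5, X6} → lossless.
Decomposition 3: common = {X1, X5, X6}, closure = {X1, X5, X6} → lossy.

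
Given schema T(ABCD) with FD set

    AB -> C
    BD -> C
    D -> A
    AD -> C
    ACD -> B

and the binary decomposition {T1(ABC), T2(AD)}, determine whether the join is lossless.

Common attributes: T1 ∩ T2 = {A}.
No dependency enlarges {A}, so (A)⁺ = {A}.
The closure contains neither all of T1 = {ABC} nor all of T2 = {AD}, so the common attributes are not a superkey of either fragment. The join is lossy.

No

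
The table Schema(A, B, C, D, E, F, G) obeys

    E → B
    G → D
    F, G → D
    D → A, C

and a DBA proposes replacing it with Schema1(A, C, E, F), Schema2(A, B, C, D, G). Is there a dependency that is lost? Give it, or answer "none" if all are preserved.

E → B

Check E → B: no single fragment contains all of {B, E}, and the restricted closure of {E} across the fragments never reaches {B}.
G → D is preserved.
F, G → D is preserved.
D → A, C is preserved.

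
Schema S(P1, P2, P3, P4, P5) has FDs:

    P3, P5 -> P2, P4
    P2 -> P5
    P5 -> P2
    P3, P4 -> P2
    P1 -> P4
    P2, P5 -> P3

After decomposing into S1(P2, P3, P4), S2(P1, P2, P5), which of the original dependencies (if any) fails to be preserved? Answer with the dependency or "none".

Check P1 → P4: no single fragment contains all of {P1, P4}, and the restricted closure of {P1} across the fragments never reaches {P4}.
P3, P5 → P2, P4 is preserved.
P2 → P5 is preserved.
P5 → P2 is preserved.
P3, P4 → P2 is preserved.
P2, P5 → P3 is preserved.

P1 -> P4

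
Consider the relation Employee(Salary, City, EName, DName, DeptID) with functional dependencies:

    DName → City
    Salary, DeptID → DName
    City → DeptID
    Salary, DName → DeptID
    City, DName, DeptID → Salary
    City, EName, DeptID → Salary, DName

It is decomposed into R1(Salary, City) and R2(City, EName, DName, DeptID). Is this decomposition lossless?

No

Common attributes: R1 ∩ R2 = {City}.
Closure of {City}: City → DeptID applies, adding DeptID. So (City)⁺ = {City, DeptID}.
The closure contains neither all of R1 = {Salary, City} nor all of R2 = {City, EName, DName, DeptID}, so the common attributes are not a superkey of either fragment. The join is lossy.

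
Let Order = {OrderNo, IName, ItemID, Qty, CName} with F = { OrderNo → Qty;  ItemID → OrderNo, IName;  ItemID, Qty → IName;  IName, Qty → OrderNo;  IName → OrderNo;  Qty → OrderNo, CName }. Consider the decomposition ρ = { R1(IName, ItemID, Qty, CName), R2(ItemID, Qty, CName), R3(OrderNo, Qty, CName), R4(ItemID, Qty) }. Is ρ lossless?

Yes

Chase test. Columns are OrderNo, IName, ItemID, Qty, CName; row i has aⱼ where attribute j ∈ Ri, else bᵢⱼ.
Initial tableau (one row per fragment):
  row 1: b11 a2 a3 a4 a5
  row 2: b21 b22 a3 a4 a5
  row 3: a1 b32 b33 a4 a5
  row 4: b41 b42 a3 a4 b45
Rows 1 and 2 agree on ItemID; apply ItemID→OrderNo, IName and equate their OrderNo, IName entries.
Rows 1 and 4 agree on ItemID; apply ItemID→OrderNo, IName and equate their OrderNo, IName entries.
Rows 1 and 3 agree on Qty; apply Qty→OrderNo, CName and equate their OrderNo, CName entries.
Rows 1 and 4 agree on Qty; apply Qty→OrderNo, CName and equate their OrderNo, CName entries.
Row 1 is now all distinguished symbols — the join is lossless.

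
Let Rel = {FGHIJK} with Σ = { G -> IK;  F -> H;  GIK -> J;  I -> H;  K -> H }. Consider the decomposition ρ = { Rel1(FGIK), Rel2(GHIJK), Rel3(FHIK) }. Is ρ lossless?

Chase test. Columns are FGHIJK; row i has aⱼ where attribute j ∈ Reli, else bᵢⱼ.
Initial tableau (one row per fragment):
  row 1: a1 a2 b13 a4 b15 a6
  row 2: b21 a2 a3 a4 a5 a6
  row 3: a1 b32 a3 a4 b35 a6
Rows 1 and 3 agree on F; apply F→H and equate their H entries.
Rows 1 and 2 agree on GIK; apply GIK→J and equate their J entries.
Row 1 is now all distinguished symbols — the join is lossless.

Yes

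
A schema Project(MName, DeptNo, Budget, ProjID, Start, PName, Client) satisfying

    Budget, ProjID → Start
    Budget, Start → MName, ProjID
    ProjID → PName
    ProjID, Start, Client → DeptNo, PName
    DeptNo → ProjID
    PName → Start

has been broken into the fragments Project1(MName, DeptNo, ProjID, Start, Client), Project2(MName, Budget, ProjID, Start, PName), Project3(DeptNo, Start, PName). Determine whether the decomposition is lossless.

Chase test. Columns are MName, DeptNo, Budget, ProjID, Start, PName, Client; row i has aⱼ where attribute j ∈ Projecti, else bᵢⱼ.
Initial tableau (one row per fragment):
  row 1: a1 a2 b13 a4 a5 b16 a7
  row 2: a1 b22 a3 a4 a5 a6 b27
  row 3: b31 a2 b33 b34 a5 a6 b37
Rows 1 and 2 agree on ProjID; apply ProjID→PName and equate their PName entries.
Rows 1 and 3 agree on DeptNo; apply DeptNo→ProjID and equate their ProjID entries.
No row becomes fully distinguished — the join is lossy.

No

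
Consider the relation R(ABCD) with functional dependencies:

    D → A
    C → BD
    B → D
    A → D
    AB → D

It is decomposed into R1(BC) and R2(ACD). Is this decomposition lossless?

Common attributes: R1 ∩ R2 = {C}.
Closure of {C}: C → BD applies, adding BD; D → A applies, adding A. So (C)⁺ = {ABCD}.
This closure contains every attribute of R1, so R1 ∩ R2 → R1. The join is lossless.

Yes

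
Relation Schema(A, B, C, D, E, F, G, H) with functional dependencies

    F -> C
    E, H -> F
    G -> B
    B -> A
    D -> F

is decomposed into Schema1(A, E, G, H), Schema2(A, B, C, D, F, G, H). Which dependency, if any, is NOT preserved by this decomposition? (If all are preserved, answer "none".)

E, H -> F

Check E, H → F: no single fragment contains all of {E, F, H}, and the restricted closure of {E, H} across the fragments never reaches {F}.
F → C is preserved.
G → B is preserved.
B → A is preserved.
D → F is preserved.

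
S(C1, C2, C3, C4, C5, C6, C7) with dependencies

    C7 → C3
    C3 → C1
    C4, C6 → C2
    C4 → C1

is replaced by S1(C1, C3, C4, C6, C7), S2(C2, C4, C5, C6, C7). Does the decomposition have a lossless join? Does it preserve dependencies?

lossless and dependency-preserving

Lossless test: (C4, C6, C7)⁺ = {C1, C2, C3, C4, C6, C7}, which contains all of one fragment — lossless.
Dependency preservation: every FD's attributes lie within a single fragment, so each can be enforced locally — preserved.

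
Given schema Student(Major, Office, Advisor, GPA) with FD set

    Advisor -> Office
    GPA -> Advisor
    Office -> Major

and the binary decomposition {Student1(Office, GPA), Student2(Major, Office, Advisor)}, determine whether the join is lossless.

Common attributes: Student1 ∩ Student2 = {Office}.
Closure of {Office}: Office → Major applies, adding Major. So (Office)⁺ = {Major, Office}.
The closure contains neither all of Student1 = {Office, GPA} nor all of Student2 = {Major, Office, Advisor}, so the common attributes are not a superkey of either fragment. The join is lossy.

No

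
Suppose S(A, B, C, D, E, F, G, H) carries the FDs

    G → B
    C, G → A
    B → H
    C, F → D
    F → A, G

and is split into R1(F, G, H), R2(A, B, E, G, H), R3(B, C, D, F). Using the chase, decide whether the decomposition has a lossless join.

No

Chase test. Columns are A, B, C, D, E, F, G, H; row i has aⱼ where attribute j ∈ Ri, else bᵢⱼ.
Initial tableau (one row per fragment):
  row 1: b11 b12 b13 b14 b15 a6 a7 a8
  row 2: a1 a2 b23 b24 a5 b26 a7 a8
  row 3: b31 a2 a3 a4 b35 a6 b37 b38
Rows 1 and 2 agree on G; apply G→B and equate their B entries.
Rows 1 and 3 agree on B; apply B→H and equate their H entries.
Rows 1 and 3 agree on F; apply F→A, G and equate their A, G entries.
No row becomes fully distinguished — the join is lossy.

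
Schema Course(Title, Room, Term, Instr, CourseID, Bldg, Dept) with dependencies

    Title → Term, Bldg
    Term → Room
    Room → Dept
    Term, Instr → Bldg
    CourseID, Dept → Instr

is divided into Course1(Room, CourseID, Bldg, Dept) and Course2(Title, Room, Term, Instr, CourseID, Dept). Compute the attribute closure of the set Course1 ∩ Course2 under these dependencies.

Course1 ∩ Course2 = {Room, CourseID, Dept}.
CourseID, Dept → Instr applies, adding Instr
Closure: {Room, Instr, CourseID, Dept}.

Room, Instr, CourseID, Dept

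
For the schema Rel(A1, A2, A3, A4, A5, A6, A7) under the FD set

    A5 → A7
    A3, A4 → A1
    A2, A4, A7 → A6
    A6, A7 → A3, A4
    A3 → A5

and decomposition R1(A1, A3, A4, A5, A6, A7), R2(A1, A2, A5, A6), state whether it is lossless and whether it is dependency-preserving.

lossless but not dependency-preserving

Lossless test: (A1, A5, A6)⁺ = {A1, A3, A4, A5, A6, A7}, which contains all of one fragment — lossless.
Dependency preservation: the restricted closure of {A2, A4, A7} across the fragments never reaches {A6}, so A2, A4, A7 → A6 cannot be enforced without a join — not preserved.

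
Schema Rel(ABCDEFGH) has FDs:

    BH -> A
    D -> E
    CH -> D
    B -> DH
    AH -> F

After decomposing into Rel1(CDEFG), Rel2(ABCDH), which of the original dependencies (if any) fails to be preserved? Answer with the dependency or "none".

Check AH → F: no single fragment contains all of {AFH}, and the restricted closure of {AH} across the fragments never reaches {F}.
BH → A is preserved.
D → E is preserved.
CH → D is preserved.
B → DH is preserved.

AH -> F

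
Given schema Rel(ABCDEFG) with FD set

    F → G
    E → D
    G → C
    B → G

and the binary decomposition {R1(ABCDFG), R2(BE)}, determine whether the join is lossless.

Common attributes: R1 ∩ R2 = {B}.
Closure of {B}: B → G applies, adding G; G → C applies, adding C. So (B)⁺ = {BCG}.
The closure contains neither all of R1 = {ABCDFG} nor all of R2 = {BE}, so the common attributes are not a superkey of either fragment. The join is lossy.

No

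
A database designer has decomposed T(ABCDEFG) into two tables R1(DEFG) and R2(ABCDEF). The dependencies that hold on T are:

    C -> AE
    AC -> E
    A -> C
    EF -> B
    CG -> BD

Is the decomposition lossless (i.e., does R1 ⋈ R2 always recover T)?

No

Common attributes: R1 ∩ R2 = {DEF}.
Closure of {DEF}: EF → B applies, adding B. So (DEF)⁺ = {BDEF}.
The closure contains neither all of R1 = {DEFG} nor all of R2 = {ABCDEF}, so the common attributes are not a superkey of either fragment. The join is lossy.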